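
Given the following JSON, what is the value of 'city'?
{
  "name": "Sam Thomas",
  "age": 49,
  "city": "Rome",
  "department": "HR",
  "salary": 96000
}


Looking up field 'city'
Value: Rome

Rome


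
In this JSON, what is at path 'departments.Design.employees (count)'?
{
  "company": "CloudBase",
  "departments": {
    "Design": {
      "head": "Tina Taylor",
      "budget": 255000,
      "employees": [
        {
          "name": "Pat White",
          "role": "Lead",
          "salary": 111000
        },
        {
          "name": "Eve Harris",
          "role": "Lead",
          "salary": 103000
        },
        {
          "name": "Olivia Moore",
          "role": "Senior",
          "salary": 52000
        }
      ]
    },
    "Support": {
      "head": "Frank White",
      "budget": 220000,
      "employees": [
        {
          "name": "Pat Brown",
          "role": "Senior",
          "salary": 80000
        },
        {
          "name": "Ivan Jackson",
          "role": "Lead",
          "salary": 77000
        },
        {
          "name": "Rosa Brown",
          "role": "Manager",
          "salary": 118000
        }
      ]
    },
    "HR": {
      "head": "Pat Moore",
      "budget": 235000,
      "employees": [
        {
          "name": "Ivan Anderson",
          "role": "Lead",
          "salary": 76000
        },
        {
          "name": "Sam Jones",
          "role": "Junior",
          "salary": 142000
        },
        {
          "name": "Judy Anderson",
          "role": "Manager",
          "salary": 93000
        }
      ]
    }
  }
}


Path: departments.Design.employees (count)

Navigate:
  -> departments
  -> Design
  -> employees (array, length 3)

3


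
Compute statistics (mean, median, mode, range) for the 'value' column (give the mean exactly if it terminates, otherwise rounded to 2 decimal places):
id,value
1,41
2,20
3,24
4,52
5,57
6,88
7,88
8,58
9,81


Data: [41, 20, 24, 52, 57, 88, 88, 58, 81]
Count: 9
Sum: 509
Mean: 509/9 ≈ 56.56 (rounded to 2 decimal places)
Sorted: [20, 24, 41, 52, 57, 58, 81, 88, 88]
Median: 57.0
Mode: 88 (2 times)
Range: 88 - 20 = 68
Min: 20, Max: 88

mean≈56.56, median=57.0, mode=88, range=68


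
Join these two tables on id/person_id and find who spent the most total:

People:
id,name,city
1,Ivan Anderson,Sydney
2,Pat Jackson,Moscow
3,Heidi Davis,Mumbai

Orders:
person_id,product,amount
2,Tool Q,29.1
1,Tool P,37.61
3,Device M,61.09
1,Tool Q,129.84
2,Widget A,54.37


Join on: people.id = orders.person_id

Joined rows:
  Pat Jackson (Moscow) bought Tool Q for $29.1
  Ivan Anderson (Sydney) bought Tool P for $37.61
  Heidi Davis (Mumbai) bought Device M for $61.09
  Ivan Anderson (Sydney) bought Tool Q for $129.84
  Pat Jackson (Moscow) bought Widget A for $54.37

Total per person:
  Ivan Anderson: $167.45
  Pat Jackson: $83.47
  Heidi Davis: $61.09

Top spender: Ivan Anderson ($167.45)

Ivan Anderson ($167.45)


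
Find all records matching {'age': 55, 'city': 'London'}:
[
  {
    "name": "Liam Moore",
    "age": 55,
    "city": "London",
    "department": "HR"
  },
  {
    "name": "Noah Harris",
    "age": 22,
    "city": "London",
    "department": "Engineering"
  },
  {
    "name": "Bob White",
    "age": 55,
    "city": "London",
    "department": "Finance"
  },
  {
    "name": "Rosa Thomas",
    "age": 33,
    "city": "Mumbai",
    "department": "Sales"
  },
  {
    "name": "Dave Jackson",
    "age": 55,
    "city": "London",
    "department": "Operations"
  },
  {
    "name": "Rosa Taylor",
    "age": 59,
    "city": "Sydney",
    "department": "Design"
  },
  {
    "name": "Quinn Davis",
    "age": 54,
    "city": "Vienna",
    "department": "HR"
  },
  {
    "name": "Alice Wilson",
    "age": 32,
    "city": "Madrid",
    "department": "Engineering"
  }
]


Search criteria: {'age': 55, 'city': 'London'}

Checking 8 records:
  Liam Moore: {age: 55, city: London} <-- MATCH
  Noah Harris: {age: 22, city: London}
  Bob White: {age: 55, city: London} <-- MATCH
  Rosa Thomas: {age: 33, city: Mumbai}
  Dave Jackson: {age: 55, city: London} <-- MATCH
  Rosa Taylor: {age: 59, city: Sydney}
  Quinn Davis: {age: 54, city: Vienna}
  Alice Wilson: {age: 32, city: Madrid}

Matches: ["Liam Moore", "Bob White", "Dave Jackson"]

["Liam Moore", "Bob White", "Dave Jackson"]


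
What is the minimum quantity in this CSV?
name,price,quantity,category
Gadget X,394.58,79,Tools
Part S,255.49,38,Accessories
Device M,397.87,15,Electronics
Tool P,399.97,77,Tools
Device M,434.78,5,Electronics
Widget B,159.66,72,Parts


Computing minimum quantity:
Values: [79, 38, 15, 77, 5, 72]
Min = 5

5


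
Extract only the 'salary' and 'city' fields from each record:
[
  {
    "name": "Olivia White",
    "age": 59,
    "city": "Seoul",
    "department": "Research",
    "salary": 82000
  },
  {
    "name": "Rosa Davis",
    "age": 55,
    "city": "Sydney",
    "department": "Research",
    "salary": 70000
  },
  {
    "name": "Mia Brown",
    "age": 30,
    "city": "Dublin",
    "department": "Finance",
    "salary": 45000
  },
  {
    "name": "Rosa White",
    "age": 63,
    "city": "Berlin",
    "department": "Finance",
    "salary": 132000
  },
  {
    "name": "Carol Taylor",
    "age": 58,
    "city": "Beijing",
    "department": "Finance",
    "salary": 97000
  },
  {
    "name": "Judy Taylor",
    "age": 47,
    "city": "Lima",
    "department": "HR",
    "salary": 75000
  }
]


Original: 6 records with fields: name, age, city, department, salary
Keep: ['salary', 'city']
Drop: ['name', 'age', 'department']
Result: 6 records, 2 fields each

[
  {
    "salary": 82000,
    "city": "Seoul"
  },
  {
    "salary": 70000,
    "city": "Sydney"
  },
  {
    "salary": 45000,
    "city": "Dublin"
  },
  {
    "salary": 132000,
    "city": "Berlin"
  },
  {
    "salary": 97000,
    "city": "Beijing"
  },
  {
    "salary": 75000,
    "city": "Lima"
  }
]


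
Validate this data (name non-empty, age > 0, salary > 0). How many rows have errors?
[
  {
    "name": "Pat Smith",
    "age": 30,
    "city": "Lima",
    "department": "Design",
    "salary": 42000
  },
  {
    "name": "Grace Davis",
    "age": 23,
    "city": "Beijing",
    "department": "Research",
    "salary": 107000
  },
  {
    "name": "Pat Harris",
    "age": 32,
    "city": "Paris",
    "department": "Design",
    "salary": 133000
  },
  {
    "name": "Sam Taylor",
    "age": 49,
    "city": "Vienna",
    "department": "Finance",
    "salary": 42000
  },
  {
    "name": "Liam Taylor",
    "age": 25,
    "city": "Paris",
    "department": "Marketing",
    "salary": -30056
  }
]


Validating 5 records:
Rules: name non-empty, age > 0, salary > 0

  Row 1 (Pat Smith): OK
  Row 2 (Grace Davis): OK
  Row 3 (Pat Harris): OK
  Row 4 (Sam Taylor): OK
  Row 5 (Liam Taylor): negative salary: -30056

Total errors: 1

1 errors


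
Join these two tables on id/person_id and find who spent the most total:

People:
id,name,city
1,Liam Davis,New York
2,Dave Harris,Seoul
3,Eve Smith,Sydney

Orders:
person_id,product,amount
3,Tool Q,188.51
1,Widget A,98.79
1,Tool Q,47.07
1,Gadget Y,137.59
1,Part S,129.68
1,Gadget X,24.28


Join on: people.id = orders.person_id

Joined rows:
  Eve Smith (Sydney) bought Tool Q for $188.51
  Liam Davis (New York) bought Widget A for $98.79
  Liam Davis (New York) bought Tool Q for $47.07
  Liam Davis (New York) bought Gadget Y for $137.59
  Liam Davis (New York) bought Part S for $129.68
  Liam Davis (New York) bought Gadget X for $24.28

Total per person:
  Liam Davis: $437.41
  Eve Smith: $188.51

Top spender: Liam Davis ($437.41)

Liam Davis ($437.41)


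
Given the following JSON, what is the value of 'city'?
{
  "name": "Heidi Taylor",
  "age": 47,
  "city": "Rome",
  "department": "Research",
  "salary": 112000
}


Looking up field 'city'
Value: Rome

Rome


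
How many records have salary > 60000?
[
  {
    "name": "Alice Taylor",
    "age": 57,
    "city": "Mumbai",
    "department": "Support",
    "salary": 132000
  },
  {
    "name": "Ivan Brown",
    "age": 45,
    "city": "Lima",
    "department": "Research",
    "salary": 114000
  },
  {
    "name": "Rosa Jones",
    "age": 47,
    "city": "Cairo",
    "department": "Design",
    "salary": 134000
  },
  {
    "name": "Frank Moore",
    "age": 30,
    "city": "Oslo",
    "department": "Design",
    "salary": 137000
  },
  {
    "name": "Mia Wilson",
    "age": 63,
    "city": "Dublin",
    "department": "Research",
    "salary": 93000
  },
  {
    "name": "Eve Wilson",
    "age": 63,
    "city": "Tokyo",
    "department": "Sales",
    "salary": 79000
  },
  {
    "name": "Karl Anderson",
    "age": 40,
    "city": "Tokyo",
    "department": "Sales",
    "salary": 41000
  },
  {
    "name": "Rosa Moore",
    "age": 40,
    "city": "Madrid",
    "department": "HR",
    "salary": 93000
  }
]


Data: 8 records
Condition: salary > 60000

Checking each record:
  Alice Taylor: 132000 MATCH
  Ivan Brown: 114000 MATCH
  Rosa Jones: 134000 MATCH
  Frank Moore: 137000 MATCH
  Mia Wilson: 93000 MATCH
  Eve Wilson: 79000 MATCH
  Karl Anderson: 41000
  Rosa Moore: 93000 MATCH

Count: 7

7


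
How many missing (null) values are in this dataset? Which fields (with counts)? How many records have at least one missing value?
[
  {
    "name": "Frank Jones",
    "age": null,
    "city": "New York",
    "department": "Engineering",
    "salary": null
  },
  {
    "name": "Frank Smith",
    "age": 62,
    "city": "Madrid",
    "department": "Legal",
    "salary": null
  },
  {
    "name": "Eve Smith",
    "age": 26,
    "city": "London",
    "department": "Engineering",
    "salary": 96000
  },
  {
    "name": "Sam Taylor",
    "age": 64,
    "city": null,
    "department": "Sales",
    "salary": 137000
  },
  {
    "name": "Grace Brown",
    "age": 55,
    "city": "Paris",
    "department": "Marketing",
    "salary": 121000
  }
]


Checking for missing (null) values in 5 records:

  Frank Jones: age, salary
  Frank Smith: salary
  Eve Smith: complete
  Sam Taylor: city
  Grace Brown: complete

Per field:
  name: 0 missing
  age: 1 missing
  city: 1 missing
  department: 0 missing
  salary: 2 missing

Total missing values: 4
Records with any missing: 3

4 missing values (age: 1, city: 1, salary: 2); 3 incomplete records


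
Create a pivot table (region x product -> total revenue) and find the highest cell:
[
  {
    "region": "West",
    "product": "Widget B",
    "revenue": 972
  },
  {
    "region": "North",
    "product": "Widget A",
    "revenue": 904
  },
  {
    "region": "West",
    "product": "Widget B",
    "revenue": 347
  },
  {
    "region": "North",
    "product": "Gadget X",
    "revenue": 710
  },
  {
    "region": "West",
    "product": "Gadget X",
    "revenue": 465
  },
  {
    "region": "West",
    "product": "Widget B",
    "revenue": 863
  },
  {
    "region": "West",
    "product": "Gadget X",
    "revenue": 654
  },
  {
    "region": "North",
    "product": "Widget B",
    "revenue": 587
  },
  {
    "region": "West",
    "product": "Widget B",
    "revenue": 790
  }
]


Pivot: region (rows) x product (columns) -> total revenue

     Gadget X      Widget A      Widget B    
North          710           904           587  
West          1119             0          2972  

Highest: West / Widget B = $2972

West / Widget B = $2972


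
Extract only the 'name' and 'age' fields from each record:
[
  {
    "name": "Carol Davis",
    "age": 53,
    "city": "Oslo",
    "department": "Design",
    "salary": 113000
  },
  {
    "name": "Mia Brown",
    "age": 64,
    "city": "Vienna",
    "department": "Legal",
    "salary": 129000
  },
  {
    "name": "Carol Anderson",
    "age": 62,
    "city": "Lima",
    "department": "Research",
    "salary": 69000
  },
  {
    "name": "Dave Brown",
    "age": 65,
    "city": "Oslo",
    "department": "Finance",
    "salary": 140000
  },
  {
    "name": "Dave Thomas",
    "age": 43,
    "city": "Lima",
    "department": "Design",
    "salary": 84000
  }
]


Original: 5 records with fields: name, age, city, department, salary
Keep: ['name', 'age']
Drop: ['city', 'department', 'salary']
Result: 5 records, 2 fields each

[
  {
    "name": "Carol Davis",
    "age": 53
  },
  {
    "name": "Mia Brown",
    "age": 64
  },
  {
    "name": "Carol Anderson",
    "age": 62
  },
  {
    "name": "Dave Brown",
    "age": 65
  },
  {
    "name": "Dave Thomas",
    "age": 43
  }
]


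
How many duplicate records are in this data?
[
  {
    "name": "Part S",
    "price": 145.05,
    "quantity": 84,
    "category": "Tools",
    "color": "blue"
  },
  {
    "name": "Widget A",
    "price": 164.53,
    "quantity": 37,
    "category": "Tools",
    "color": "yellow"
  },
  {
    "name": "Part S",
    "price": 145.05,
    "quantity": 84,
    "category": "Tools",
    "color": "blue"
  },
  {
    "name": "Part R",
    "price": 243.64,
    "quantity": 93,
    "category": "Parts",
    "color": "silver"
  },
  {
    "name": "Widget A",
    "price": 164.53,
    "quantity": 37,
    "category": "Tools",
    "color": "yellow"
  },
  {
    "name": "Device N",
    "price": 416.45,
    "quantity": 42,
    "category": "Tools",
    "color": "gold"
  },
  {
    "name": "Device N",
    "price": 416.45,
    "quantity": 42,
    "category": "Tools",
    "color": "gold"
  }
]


Checking 7 records for duplicates:

  Row 1: Part S ($145.05, qty 84)
  Row 2: Widget A ($164.53, qty 37)
  Row 3: Part S ($145.05, qty 84) <-- DUPLICATE
  Row 4: Part R ($243.64, qty 93)
  Row 5: Widget A ($164.53, qty 37) <-- DUPLICATE
  Row 6: Device N ($416.45, qty 42)
  Row 7: Device N ($416.45, qty 42) <-- DUPLICATE

Duplicates found: 3
Unique records: 4

3 duplicates, 4 unique


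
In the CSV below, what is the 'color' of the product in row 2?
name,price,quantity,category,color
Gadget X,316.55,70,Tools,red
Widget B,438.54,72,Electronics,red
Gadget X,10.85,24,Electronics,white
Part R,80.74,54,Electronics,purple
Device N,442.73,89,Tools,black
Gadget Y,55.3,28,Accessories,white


Query: Row 2 ('Widget B'), column 'color'
Value: red

red


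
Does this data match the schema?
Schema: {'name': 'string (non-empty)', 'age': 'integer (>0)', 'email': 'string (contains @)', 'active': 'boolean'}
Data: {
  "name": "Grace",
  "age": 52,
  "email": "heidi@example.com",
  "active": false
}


Validating each field against schema:
  name: OK (non-empty string)
  age: OK (positive integer)
  email: OK (string with @)
  active: OK (boolean)

Result: VALID

VALID


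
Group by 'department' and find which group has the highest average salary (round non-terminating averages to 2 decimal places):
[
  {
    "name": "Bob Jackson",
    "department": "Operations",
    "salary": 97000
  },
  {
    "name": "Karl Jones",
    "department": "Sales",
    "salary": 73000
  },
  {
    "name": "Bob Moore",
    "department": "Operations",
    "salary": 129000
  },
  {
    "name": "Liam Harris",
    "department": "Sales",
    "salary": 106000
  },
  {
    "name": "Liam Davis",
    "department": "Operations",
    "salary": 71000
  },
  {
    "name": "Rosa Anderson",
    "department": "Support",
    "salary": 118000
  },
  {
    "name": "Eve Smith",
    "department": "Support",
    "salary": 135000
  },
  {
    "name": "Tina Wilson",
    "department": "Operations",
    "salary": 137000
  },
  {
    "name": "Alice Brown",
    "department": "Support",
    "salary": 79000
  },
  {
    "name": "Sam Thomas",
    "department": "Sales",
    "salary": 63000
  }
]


Group by: department

Groups:
  Operations: 4 people, avg salary = 434000/4 = $108500
  Sales: 3 people, avg salary = 242000/3 ≈ $80666.67
  Support: 3 people, avg salary = 332000/3 ≈ $110666.67

Highest average salary: Support (≈$110666.67)

Support (≈$110666.67)


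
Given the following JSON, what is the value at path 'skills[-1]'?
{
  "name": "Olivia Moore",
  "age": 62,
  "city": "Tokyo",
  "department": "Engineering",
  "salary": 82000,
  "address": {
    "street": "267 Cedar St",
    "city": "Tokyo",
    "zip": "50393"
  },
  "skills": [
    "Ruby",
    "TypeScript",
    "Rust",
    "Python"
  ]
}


Query: skills[-1]
Path: skills -> last element
Value: Python

Python


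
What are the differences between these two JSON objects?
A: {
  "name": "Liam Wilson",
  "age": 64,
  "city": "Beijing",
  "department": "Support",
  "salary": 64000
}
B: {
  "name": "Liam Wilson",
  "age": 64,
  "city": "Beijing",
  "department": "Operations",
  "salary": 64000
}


Comparing each field (in key order):
  name: same
  age: same
  city: same
  department: DIFFERENT
  salary: same
Differences:
  department: Support -> Operations

1 field(s) changed

1 change: department


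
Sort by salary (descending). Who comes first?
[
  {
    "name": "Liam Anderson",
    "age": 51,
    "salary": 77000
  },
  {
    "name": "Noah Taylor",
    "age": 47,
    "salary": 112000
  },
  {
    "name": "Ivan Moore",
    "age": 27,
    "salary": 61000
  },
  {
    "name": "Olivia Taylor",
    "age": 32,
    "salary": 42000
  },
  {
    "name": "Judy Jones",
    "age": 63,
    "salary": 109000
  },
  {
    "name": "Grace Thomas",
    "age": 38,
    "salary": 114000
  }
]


Sort by: salary (descending)

Sorted order:
  1. Grace Thomas (salary = 114000)
  2. Noah Taylor (salary = 112000)
  3. Judy Jones (salary = 109000)
  4. Liam Anderson (salary = 77000)
  5. Ivan Moore (salary = 61000)
  6. Olivia Taylor (salary = 42000)

First: Grace Thomas

Grace Thomas


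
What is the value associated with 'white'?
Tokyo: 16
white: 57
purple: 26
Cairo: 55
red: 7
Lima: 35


Looking up key 'white'
Value: 57

57


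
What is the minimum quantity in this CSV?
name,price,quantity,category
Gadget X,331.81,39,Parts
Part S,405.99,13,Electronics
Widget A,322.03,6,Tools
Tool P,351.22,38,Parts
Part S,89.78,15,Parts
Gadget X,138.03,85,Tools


Computing minimum quantity:
Values: [39, 13, 6, 38, 15, 85]
Min = 6

6


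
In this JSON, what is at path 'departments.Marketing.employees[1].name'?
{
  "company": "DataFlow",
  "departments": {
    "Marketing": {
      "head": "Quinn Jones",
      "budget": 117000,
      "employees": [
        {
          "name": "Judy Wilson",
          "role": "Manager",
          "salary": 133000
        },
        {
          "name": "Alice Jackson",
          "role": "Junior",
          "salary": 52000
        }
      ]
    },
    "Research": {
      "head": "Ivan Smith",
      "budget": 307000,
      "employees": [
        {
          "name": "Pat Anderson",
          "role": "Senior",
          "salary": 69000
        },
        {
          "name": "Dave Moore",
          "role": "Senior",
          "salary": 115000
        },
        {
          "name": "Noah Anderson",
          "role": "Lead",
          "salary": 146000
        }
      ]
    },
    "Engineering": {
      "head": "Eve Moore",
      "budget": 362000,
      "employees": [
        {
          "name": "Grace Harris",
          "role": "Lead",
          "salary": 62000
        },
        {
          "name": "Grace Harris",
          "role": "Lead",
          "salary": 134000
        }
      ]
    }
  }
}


Path: departments.Marketing.employees[1].name

Navigate:
  -> departments
  -> Marketing
  -> employees[1].name = 'Alice Jackson'

Alice Jackson


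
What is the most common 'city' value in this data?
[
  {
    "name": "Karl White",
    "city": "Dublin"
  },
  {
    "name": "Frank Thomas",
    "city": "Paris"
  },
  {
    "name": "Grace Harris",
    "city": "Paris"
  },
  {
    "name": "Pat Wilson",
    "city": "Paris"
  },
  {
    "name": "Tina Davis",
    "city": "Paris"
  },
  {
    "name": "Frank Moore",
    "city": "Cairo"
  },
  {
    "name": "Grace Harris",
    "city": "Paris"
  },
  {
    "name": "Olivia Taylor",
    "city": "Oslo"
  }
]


Counting 'city' values across 8 records:

  Paris: 5 #####
  Dublin: 1 #
  Cairo: 1 #
  Oslo: 1 #

Most common: Paris (5 times)

Paris (5 times)


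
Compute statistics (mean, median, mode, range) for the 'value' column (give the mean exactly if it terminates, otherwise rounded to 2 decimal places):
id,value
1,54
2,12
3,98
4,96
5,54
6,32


Data: [54, 12, 98, 96, 54, 32]
Count: 6
Sum: 346
Mean: 346/6 ≈ 57.67 (rounded to 2 decimal places)
Sorted: [12, 32, 54, 54, 96, 98]
Median: 54.0
Mode: 54 (2 times)
Range: 98 - 12 = 86
Min: 12, Max: 98

mean≈57.67, median=54.0, mode=54, range=86


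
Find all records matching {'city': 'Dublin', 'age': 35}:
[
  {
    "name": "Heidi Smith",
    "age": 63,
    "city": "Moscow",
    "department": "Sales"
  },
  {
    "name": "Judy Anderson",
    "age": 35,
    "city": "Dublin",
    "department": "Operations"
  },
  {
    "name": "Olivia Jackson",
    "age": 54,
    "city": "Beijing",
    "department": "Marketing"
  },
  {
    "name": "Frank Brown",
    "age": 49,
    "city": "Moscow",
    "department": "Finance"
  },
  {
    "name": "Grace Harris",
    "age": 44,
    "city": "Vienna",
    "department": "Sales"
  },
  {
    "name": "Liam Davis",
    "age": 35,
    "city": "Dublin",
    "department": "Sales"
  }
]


Search criteria: {'city': 'Dublin', 'age': 35}

Checking 6 records:
  Heidi Smith: {city: Moscow, age: 63}
  Judy Anderson: {city: Dublin, age: 35} <-- MATCH
  Olivia Jackson: {city: Beijing, age: 54}
  Frank Brown: {city: Moscow, age: 49}
  Grace Harris: {city: Vienna, age: 44}
  Liam Davis: {city: Dublin, age: 35} <-- MATCH

Matches: ["Judy Anderson", "Liam Davis"]

["Judy Anderson", "Liam Davis"]


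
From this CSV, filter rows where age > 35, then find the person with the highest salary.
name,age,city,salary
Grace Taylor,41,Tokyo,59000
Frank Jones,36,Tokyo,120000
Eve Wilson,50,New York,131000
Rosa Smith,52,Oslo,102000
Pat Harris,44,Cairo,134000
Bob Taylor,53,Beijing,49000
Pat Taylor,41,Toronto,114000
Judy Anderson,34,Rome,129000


Filter: age > 35
Sort by: salary (descending)

Filtered records (7):
  Pat Harris, age 44, salary $134000
  Eve Wilson, age 50, salary $131000
  Frank Jones, age 36, salary $120000
  Pat Taylor, age 41, salary $114000
  Rosa Smith, age 52, salary $102000
  Grace Taylor, age 41, salary $59000
  Bob Taylor, age 53, salary $49000

Highest salary: Pat Harris ($134000)

Pat Harris


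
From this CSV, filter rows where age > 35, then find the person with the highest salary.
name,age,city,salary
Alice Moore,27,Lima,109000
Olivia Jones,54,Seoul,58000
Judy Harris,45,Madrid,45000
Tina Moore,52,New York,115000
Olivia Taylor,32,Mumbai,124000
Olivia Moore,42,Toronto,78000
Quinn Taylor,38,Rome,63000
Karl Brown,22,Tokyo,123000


Filter: age > 35
Sort by: salary (descending)

Filtered records (5):
  Tina Moore, age 52, salary $115000
  Olivia Moore, age 42, salary $78000
  Quinn Taylor, age 38, salary $63000
  Olivia Jones, age 54, salary $58000
  Judy Harris, age 45, salary $45000

Highest salary: Tina Moore ($115000)

Tina Moore


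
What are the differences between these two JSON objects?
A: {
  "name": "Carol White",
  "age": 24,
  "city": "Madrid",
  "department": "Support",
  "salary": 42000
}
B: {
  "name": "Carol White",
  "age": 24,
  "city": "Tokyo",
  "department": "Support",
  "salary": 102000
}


Comparing each field (in key order):
  name: same
  age: same
  city: DIFFERENT
  department: same
  salary: DIFFERENT
Differences:
  city: Madrid -> Tokyo
  salary: 42000 -> 102000

2 field(s) changed

2 changes: city, salary


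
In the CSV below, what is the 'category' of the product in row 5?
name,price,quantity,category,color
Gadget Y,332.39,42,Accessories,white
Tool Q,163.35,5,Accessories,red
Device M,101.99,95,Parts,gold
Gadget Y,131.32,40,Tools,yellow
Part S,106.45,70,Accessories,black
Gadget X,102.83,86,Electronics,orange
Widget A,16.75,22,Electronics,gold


Query: Row 5 ('Part S'), column 'category'
Value: Accessories

Accessories


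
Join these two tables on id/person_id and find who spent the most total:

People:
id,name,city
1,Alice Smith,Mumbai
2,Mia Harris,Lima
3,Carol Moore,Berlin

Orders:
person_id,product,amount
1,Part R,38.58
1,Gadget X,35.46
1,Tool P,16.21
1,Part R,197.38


Join on: people.id = orders.person_id

Joined rows:
  Alice Smith (Mumbai) bought Part R for $38.58
  Alice Smith (Mumbai) bought Gadget X for $35.46
  Alice Smith (Mumbai) bought Tool P for $16.21
  Alice Smith (Mumbai) bought Part R for $197.38

Total per person:
  Alice Smith: $287.63

Top spender: Alice Smith ($287.63)

Alice Smith ($287.63)


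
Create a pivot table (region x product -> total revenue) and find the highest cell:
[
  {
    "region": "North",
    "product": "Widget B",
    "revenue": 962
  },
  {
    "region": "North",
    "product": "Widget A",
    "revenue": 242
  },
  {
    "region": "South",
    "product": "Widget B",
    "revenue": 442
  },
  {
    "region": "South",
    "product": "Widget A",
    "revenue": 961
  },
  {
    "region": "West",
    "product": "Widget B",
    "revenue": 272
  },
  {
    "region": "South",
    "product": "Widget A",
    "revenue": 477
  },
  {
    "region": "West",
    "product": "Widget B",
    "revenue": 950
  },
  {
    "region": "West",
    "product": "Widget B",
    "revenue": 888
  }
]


Pivot: region (rows) x product (columns) -> total revenue

     Widget A      Widget B    
North          242           962  
South         1438           442  
West             0          2110  

Highest: West / Widget B = $2110

West / Widget B = $2110


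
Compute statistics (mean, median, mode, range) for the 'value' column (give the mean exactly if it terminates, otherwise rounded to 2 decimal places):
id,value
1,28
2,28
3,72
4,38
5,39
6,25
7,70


Data: [28, 28, 72, 38, 39, 25, 70]
Count: 7
Sum: 300
Mean: 300/7 ≈ 42.86 (rounded to 2 decimal places)
Sorted: [25, 28, 28, 38, 39, 70, 72]
Median: 38.0
Mode: 28 (2 times)
Range: 72 - 25 = 47
Min: 25, Max: 72

mean≈42.86, median=38.0, mode=28, range=47


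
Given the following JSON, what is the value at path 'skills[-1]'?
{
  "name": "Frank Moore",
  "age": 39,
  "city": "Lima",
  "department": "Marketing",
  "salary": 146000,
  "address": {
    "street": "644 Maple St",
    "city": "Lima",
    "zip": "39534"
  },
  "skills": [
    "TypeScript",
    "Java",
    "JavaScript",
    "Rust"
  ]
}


Query: skills[-1]
Path: skills -> last element
Value: Rust

Rust


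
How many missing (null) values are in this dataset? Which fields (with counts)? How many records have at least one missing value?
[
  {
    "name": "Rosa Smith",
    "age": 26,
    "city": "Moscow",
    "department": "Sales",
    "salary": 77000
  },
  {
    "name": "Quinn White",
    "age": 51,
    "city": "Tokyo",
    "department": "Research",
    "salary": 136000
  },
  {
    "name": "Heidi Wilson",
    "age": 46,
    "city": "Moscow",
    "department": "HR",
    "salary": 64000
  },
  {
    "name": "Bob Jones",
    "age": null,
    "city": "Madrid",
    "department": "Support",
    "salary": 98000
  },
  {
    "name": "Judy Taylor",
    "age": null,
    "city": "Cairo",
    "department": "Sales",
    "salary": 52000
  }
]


Checking for missing (null) values in 5 records:

  Rosa Smith: complete
  Quinn White: complete
  Heidi Wilson: complete
  Bob Jones: age
  Judy Taylor: age

Per field:
  name: 0 missing
  age: 2 missing
  city: 0 missing
  department: 0 missing
  salary: 0 missing

Total missing values: 2
Records with any missing: 2

2 missing values (age: 2); 2 incomplete records


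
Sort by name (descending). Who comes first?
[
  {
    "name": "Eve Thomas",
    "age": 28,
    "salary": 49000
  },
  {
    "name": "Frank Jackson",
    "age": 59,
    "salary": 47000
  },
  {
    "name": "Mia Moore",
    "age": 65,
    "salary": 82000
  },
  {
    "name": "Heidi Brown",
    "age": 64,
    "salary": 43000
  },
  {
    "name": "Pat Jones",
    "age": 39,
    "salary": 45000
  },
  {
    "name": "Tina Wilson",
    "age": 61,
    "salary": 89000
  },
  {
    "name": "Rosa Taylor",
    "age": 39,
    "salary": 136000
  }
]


Sort by: name (descending)

Sorted order:
  1. Tina Wilson (name = Tina Wilson)
  2. Rosa Taylor (name = Rosa Taylor)
  3. Pat Jones (name = Pat Jones)
  4. Mia Moore (name = Mia Moore)
  5. Heidi Brown (name = Heidi Brown)
  6. Frank Jackson (name = Frank Jackson)
  7. Eve Thomas (name = Eve Thomas)

First: Tina Wilson

Tina Wilson


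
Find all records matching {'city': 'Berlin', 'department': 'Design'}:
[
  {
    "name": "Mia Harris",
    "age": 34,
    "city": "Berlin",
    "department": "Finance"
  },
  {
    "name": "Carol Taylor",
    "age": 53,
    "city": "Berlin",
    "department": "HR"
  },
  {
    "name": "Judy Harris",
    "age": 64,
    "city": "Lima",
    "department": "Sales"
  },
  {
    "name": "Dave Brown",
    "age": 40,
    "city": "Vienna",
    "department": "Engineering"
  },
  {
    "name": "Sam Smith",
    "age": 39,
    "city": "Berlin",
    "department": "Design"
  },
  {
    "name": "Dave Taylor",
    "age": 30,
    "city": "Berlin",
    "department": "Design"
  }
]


Search criteria: {'city': 'Berlin', 'department': 'Design'}

Checking 6 records:
  Mia Harris: {city: Berlin, department: Finance}
  Carol Taylor: {city: Berlin, department: HR}
  Judy Harris: {city: Lima, department: Sales}
  Dave Brown: {city: Vienna, department: Engineering}
  Sam Smith: {city: Berlin, department: Design} <-- MATCH
  Dave Taylor: {city: Berlin, department: Design} <-- MATCH

Matches: ["Sam Smith", "Dave Taylor"]

["Sam Smith", "Dave Taylor"]


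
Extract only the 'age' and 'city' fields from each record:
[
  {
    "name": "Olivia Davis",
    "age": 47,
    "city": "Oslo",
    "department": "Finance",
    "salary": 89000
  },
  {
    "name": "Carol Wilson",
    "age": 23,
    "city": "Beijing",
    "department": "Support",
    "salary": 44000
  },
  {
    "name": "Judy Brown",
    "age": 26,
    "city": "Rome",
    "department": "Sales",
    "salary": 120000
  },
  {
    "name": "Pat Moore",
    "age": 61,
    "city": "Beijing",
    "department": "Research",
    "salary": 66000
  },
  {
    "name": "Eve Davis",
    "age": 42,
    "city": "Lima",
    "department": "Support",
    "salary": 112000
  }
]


Original: 5 records with fields: name, age, city, department, salary
Keep: ['age', 'city']
Drop: ['name', 'department', 'salary']
Result: 5 records, 2 fields each

[
  {
    "age": 47,
    "city": "Oslo"
  },
  {
    "age": 23,
    "city": "Beijing"
  },
  {
    "age": 26,
    "city": "Rome"
  },
  {
    "age": 61,
    "city": "Beijing"
  },
  {
    "age": 42,
    "city": "Lima"
  }
]


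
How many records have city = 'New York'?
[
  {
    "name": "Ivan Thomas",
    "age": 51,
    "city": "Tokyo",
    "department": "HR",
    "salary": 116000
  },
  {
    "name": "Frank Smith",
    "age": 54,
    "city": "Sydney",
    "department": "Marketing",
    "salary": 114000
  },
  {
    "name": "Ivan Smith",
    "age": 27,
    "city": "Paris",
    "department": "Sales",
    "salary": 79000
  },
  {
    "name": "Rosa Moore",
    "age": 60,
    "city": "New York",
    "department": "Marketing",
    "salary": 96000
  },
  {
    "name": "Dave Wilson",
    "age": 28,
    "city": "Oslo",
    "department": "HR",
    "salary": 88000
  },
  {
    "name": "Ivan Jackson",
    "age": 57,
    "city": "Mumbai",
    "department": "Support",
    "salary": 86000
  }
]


Data: 6 records
Condition: city = 'New York'

Checking each record:
  Ivan Thomas: Tokyo
  Frank Smith: Sydney
  Ivan Smith: Paris
  Rosa Moore: New York MATCH
  Dave Wilson: Oslo
  Ivan Jackson: Mumbai

Count: 1

1


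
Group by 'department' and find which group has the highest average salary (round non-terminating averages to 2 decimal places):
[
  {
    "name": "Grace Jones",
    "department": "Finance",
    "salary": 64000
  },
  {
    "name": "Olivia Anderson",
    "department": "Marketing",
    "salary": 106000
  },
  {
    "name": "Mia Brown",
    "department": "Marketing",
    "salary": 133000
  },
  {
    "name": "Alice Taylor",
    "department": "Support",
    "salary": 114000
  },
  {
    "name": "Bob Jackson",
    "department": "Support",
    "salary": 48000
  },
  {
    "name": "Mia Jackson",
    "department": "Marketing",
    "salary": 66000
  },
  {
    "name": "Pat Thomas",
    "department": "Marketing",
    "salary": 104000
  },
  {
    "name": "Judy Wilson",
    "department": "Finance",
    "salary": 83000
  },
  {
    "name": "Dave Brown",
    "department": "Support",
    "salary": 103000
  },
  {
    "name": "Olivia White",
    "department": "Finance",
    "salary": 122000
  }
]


Group by: department

Groups:
  Finance: 3 people, avg salary = 269000/3 ≈ $89666.67
  Marketing: 4 people, avg salary = 409000/4 = $102250
  Support: 3 people, avg salary = 265000/3 ≈ $88333.33

Highest average salary: Marketing ($102250)

Marketing ($102250)


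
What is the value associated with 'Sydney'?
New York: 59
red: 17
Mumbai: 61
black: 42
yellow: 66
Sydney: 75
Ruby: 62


Looking up key 'Sydney'
Value: 75

75


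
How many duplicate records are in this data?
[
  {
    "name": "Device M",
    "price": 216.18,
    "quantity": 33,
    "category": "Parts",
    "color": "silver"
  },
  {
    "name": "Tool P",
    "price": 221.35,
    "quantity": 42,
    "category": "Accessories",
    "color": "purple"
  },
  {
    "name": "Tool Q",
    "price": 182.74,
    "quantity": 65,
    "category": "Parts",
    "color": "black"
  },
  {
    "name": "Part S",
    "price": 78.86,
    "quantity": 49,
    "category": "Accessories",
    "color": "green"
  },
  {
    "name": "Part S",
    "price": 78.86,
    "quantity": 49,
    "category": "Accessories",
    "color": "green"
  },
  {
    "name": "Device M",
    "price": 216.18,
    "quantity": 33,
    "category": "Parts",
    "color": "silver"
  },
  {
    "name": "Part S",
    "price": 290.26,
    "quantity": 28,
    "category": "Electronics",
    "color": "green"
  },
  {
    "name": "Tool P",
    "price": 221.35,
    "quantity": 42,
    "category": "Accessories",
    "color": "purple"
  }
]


Checking 8 records for duplicates:

  Row 1: Device M ($216.18, qty 33)
  Row 2: Tool P ($221.35, qty 42)
  Row 3: Tool Q ($182.74, qty 65)
  Row 4: Part S ($78.86, qty 49)
  Row 5: Part S ($78.86, qty 49) <-- DUPLICATE
  Row 6: Device M ($216.18, qty 33) <-- DUPLICATE
  Row 7: Part S ($290.26, qty 28)
  Row 8: Tool P ($221.35, qty 42) <-- DUPLICATE

Duplicates found: 3
Unique records: 5

3 duplicates, 5 unique


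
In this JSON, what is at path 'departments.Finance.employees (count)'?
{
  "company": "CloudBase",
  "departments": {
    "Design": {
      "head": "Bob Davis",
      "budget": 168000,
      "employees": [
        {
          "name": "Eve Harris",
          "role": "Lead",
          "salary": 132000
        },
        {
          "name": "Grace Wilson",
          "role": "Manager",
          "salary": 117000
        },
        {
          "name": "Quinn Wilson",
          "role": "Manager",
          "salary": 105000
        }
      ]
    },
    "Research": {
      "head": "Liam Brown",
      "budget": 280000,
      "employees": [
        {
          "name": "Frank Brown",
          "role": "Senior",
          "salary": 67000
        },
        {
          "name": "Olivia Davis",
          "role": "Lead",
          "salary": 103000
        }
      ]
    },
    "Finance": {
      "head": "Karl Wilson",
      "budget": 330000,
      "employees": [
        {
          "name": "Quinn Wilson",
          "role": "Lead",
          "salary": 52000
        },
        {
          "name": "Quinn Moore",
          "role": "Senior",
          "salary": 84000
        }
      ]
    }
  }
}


Path: departments.Finance.employees (count)

Navigate:
  -> departments
  -> Finance
  -> employees (array, length 2)

2


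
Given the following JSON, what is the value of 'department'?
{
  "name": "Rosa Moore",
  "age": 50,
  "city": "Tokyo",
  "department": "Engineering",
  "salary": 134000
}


Looking up field 'department'
Value: Engineering

Engineering


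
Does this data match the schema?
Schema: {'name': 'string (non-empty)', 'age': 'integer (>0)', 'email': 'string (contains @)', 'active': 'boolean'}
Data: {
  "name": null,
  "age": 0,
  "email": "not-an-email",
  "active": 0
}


Validating each field against schema:
  name: FAIL (null is not a string)
  age: FAIL (0 is not > 0)
  email: FAIL ("not-an-email" does not contain @)
  active: FAIL (0 is not a boolean)

Result: INVALID (4 errors: name, age, email, active)

INVALID (4 errors: name, age, email, active)


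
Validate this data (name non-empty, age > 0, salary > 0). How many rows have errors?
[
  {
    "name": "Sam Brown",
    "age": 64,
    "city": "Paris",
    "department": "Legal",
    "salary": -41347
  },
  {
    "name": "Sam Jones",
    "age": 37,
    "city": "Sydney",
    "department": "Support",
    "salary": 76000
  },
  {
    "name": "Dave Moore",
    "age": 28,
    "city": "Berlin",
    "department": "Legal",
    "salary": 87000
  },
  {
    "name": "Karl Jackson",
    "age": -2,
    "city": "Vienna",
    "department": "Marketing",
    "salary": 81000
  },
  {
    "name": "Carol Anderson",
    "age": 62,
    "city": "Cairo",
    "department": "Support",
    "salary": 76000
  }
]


Validating 5 records:
Rules: name non-empty, age > 0, salary > 0

  Row 1 (Sam Brown): negative salary: -41347
  Row 2 (Sam Jones): OK
  Row 3 (Dave Moore): OK
  Row 4 (Karl Jackson): negative age: -2
  Row 5 (Carol Anderson): OK

Total errors: 2

2 errors


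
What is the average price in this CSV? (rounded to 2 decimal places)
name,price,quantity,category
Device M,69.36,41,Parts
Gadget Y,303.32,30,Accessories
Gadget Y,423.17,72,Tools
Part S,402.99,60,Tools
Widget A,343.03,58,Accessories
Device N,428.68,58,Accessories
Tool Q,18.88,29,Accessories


Computing average price:
Values: [69.36, 303.32, 423.17, 402.99, 343.03, 428.68, 18.88]
Sum = 1989.43
Count = 7
Average = 1989.43/7 ≈ 284.20 (rounded to 2 decimal places)

284.20


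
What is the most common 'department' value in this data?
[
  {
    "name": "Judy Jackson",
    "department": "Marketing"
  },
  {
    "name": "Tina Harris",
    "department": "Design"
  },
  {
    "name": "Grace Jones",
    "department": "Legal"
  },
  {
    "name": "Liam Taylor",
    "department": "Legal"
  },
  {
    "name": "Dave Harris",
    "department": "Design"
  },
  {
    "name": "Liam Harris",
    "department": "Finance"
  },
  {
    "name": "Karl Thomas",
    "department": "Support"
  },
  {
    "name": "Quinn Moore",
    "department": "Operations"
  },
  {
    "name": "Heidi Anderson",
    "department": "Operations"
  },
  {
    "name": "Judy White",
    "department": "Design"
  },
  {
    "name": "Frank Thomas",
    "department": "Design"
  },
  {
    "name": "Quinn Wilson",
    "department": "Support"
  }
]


Counting 'department' values across 12 records:

  Design: 4 ####
  Legal: 2 ##
  Support: 2 ##
  Operations: 2 ##
  Marketing: 1 #
  Finance: 1 #

Most common: Design (4 times)

Design (4 times)


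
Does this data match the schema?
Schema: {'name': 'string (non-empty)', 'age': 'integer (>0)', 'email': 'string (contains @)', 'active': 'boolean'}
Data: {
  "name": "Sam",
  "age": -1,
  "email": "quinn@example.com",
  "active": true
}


Validating each field against schema:
  name: OK (non-empty string)
  age: FAIL (-1 is not > 0)
  email: OK (string with @)
  active: OK (boolean)

Result: INVALID (1 error: age)

INVALID (1 error: age)


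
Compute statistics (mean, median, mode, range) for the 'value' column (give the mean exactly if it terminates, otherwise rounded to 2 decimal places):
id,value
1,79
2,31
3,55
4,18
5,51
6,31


Data: [79, 31, 55, 18, 51, 31]
Count: 6
Sum: 265
Mean: 265/6 ≈ 44.17 (rounded to 2 decimal places)
Sorted: [18, 31, 31, 51, 55, 79]
Median: 41.0
Mode: 31 (2 times)
Range: 79 - 18 = 61
Min: 18, Max: 79

mean≈44.17, median=41.0, mode=31, range=61


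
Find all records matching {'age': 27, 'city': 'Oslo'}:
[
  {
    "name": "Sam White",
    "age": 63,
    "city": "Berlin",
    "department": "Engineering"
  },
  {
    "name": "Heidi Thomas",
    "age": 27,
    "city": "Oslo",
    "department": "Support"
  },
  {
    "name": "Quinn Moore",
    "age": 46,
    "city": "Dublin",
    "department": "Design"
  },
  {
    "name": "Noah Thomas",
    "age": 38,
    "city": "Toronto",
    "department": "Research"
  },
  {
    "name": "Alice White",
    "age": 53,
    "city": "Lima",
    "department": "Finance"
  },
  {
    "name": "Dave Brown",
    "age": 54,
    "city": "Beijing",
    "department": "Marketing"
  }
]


Search criteria: {'age': 27, 'city': 'Oslo'}

Checking 6 records:
  Sam White: {age: 63, city: Berlin}
  Heidi Thomas: {age: 27, city: Oslo} <-- MATCH
  Quinn Moore: {age: 46, city: Dublin}
  Noah Thomas: {age: 38, city: Toronto}
  Alice White: {age: 53, city: Lima}
  Dave Brown: {age: 54, city: Beijing}

Matches: ["Heidi Thomas"]

["Heidi Thomas"]
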